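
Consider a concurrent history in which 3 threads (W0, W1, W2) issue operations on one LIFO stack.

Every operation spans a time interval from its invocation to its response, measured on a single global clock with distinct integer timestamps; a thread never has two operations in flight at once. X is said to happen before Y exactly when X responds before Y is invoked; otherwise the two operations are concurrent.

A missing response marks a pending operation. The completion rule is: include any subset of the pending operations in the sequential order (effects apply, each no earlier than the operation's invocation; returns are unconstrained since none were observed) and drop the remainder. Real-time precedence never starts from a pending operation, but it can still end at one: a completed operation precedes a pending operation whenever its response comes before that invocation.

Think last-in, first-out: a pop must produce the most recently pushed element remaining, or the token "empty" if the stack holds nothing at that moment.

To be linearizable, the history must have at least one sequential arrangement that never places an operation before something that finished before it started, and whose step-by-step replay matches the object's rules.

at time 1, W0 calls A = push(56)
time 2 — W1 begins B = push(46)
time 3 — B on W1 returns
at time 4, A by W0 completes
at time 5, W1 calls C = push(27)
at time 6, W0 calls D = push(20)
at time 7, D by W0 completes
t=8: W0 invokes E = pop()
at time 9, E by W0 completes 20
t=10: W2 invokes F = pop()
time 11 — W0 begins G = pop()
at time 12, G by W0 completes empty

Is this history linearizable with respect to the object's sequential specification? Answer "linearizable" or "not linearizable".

events 1..11 are fine; event 12 — the response of G at time 12 — makes the prefix non-linearizable
the 5 completed operations admit 2 real-time orders; each fails the LIFO stack replay
no escape via the 2 pending operations (C, F): every completion choice fails
take A, B, D, E, G (pending dropped): step 5 already fails, because G pop() → empty cannot occur there
take B, A, D, E, G (pending dropped): step 5 already fails, because G pop() → empty cannot occur there

not linearizable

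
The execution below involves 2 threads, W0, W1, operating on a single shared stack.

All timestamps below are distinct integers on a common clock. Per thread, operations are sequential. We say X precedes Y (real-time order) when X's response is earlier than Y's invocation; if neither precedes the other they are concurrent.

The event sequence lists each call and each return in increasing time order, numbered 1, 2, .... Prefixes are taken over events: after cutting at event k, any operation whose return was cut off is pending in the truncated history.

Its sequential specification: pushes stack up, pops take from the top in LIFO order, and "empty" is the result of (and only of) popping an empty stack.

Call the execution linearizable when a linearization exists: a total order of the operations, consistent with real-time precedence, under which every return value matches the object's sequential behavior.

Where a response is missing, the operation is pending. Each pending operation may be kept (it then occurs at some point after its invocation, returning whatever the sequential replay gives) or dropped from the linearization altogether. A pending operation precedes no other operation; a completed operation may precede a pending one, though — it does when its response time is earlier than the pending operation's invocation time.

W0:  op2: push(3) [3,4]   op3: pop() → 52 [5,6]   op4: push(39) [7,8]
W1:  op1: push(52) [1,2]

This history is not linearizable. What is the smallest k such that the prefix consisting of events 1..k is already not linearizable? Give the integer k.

events 1..5 are linearizable; a witness order is op1, op2:
step 1: op1 push(52) — stack <52>
step 2: op2 push(3) — stack <52,3>
with event 6 included (op3 responding at time 6), all real-time-consistent orders fail
sample order op1, op2, op3 stalls at step 3 — op3 pop() → 52 has no legal effect

6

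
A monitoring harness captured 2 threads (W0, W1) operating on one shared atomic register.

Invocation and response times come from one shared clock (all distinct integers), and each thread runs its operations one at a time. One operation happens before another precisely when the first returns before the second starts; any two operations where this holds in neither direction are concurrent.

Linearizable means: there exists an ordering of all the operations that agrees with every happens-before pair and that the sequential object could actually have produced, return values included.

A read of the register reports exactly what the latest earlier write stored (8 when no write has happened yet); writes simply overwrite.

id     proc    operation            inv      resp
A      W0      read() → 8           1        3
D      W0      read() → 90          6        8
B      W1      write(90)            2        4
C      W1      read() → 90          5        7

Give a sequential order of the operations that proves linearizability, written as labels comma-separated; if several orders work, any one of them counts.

A, B, C, D

after step 1 (A read() → 8): value 8
after step 2 (B write(90)): value 90
after step 3 (C read() → 90): value 90
after step 4 (D read() → 90): value 90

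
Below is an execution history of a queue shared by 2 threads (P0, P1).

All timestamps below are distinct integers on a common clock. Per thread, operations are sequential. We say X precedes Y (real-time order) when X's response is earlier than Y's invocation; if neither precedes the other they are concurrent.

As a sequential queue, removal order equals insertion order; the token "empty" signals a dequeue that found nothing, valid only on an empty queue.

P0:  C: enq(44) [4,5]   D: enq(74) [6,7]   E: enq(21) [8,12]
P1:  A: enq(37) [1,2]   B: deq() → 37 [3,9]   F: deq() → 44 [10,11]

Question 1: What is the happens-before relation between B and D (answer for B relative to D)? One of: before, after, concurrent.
Answer: concurrent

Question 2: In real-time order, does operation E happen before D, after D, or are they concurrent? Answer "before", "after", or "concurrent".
Answer: after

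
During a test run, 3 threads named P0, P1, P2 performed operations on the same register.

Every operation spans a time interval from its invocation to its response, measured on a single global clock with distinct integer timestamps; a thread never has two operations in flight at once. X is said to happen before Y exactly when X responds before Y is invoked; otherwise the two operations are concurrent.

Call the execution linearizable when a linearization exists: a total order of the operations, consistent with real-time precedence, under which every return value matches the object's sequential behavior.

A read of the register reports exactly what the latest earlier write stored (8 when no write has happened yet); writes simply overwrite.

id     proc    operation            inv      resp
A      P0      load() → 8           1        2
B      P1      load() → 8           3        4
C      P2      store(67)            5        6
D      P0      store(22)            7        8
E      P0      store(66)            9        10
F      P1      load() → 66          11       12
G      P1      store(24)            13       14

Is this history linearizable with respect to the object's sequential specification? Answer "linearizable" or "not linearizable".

linearizable

one valid linearization: A, B, C, D, E, F, G
1. A load() → 8, leaving value 8
2. B load() → 8, leaving value 8
3. C store(67), leaving value 67
4. D store(22), leaving value 22
5. E store(66), leaving value 66
6. F load() → 66, leaving value 66
7. G store(24), leaving value 24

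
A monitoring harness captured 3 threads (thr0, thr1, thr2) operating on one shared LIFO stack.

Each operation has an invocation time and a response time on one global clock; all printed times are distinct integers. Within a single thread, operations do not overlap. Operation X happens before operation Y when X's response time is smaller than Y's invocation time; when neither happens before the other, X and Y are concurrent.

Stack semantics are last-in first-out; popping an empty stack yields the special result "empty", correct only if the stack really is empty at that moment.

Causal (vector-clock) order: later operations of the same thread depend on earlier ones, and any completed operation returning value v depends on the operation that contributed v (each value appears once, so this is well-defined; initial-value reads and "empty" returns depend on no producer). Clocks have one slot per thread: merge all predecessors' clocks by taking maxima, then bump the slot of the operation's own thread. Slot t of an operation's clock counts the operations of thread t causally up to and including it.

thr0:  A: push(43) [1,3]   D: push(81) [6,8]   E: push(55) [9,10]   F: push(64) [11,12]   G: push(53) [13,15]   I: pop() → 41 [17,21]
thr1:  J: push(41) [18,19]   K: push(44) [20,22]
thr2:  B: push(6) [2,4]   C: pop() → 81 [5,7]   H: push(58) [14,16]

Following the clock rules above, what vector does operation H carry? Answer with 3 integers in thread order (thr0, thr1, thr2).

(2, 0, 3)

VC(B, invoked at 2): no causal predecessors; +1 on thr2 → (0, 0, 1)
VC(J, invoked at 18): no causal predecessors; +1 on thr1 → (0, 1, 0)
VC(A, invoked at 1): no causal predecessors; +1 on thr0 → (1, 0, 0)
invoked at 20, K merges VC(J)=(0, 1, 0) and bumps thr1's slot → (0, 2, 0)
invoked at 6, D merges VC(A)=(1, 0, 0) and bumps thr0's slot → (2, 0, 0)
invoked at 9, E merges VC(D)=(2, 0, 0) and bumps thr0's slot → (3, 0, 0)
invoked at 5, C merges VC(B)=(0, 0, 1), VC(D)=(2, 0, 0) and bumps thr2's slot → (2, 0, 2)
invoked at 11, F merges VC(E)=(3, 0, 0) and bumps thr0's slot → (4, 0, 0)
invoked at 14, H merges VC(C)=(2, 0, 2) and bumps thr2's slot → (2, 0, 3)
invoked at 13, G merges VC(F)=(4, 0, 0) and bumps thr0's slot → (5, 0, 0)
invoked at 17, I merges VC(G)=(5, 0, 0), VC(J)=(0, 1, 0) and bumps thr0's slot → (6, 1, 0)
target: VC(H) = (2, 0, 3)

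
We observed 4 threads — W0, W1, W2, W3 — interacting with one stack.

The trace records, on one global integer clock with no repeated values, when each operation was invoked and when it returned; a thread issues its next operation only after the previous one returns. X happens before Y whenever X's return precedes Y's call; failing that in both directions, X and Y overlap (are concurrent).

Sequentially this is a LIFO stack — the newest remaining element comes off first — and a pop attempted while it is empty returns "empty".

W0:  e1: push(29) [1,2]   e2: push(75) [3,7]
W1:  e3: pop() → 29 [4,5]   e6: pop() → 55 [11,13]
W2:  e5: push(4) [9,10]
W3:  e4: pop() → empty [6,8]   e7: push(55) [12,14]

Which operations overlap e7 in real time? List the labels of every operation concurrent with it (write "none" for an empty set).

e6

e7 spans [12,14]; an op avoiding the whole window 12..14 is ordered, any other is concurrent
e1 [1,2]: before
e2 [3,7]: before
e3 [4,5]: before
e4 [6,8]: before
e5 [9,10]: before
e6 [11,13]: concurrent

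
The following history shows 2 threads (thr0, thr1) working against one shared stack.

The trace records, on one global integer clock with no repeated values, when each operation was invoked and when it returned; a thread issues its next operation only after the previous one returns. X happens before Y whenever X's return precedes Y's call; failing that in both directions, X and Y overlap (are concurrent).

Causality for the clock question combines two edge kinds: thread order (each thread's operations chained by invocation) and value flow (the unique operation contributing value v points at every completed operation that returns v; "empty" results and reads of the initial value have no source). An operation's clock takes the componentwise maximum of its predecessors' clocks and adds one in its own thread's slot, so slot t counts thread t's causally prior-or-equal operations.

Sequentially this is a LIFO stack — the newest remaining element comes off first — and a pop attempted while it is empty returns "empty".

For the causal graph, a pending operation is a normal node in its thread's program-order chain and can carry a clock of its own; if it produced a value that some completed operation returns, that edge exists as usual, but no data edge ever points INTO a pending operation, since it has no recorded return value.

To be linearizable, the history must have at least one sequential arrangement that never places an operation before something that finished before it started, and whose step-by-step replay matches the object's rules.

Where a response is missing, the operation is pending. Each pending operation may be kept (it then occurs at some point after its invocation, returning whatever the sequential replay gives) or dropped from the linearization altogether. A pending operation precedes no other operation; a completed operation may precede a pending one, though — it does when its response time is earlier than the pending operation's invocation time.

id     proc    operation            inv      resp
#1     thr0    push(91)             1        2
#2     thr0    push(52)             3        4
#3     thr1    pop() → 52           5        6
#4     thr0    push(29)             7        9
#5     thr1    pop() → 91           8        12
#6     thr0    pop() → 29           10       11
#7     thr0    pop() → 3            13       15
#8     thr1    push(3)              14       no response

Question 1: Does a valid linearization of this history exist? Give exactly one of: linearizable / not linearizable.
witness order: #1, #2, #3, #4, #6, #5, #8, #7
1. #1 push(91), leaving stack <91>
2. #2 push(52), leaving stack <91,52>
3. #3 pop() → 52, leaving stack <91>
4. #4 push(29), leaving stack <91,29>
5. #6 pop() → 29, leaving stack <91>
6. #5 pop() → 91, leaving stack <>
7. #8 push(3) (pending, included), leaving stack <3>
8. #7 pop() → 3, leaving stack <>

linearizable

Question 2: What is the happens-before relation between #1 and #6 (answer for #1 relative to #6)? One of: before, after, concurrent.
#1 spans [1,2], #6 spans [10,11]
resp(#1)=2 < inv(#6)=10

before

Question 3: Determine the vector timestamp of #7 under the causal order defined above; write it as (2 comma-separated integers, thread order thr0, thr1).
#1 (invocation 1): nothing precedes it; thr0's component alone gives (1, 0)
from VC(#1)=(1, 0), #2 (invoked 3) maxes components and bumps thr0 → (2, 0)
from VC(#2)=(2, 0), #3 (invoked 5) maxes components and bumps thr1 → (2, 1)
from VC(#2)=(2, 0), #4 (invoked 7) maxes components and bumps thr0 → (3, 0)
from VC(#1)=(1, 0), VC(#3)=(2, 1), #5 (invoked 8) maxes components and bumps thr1 → (2, 2)
from VC(#4)=(3, 0), #6 (invoked 10) maxes components and bumps thr0 → (4, 0)
from VC(#5)=(2, 2), #8 (invoked 14) maxes components and bumps thr1 → (2, 3)
from VC(#6)=(4, 0), VC(#8)=(2, 3), #7 (invoked 13) maxes components and bumps thr0 → (5, 3)
target: VC(#7) = (5, 3)

(5, 3)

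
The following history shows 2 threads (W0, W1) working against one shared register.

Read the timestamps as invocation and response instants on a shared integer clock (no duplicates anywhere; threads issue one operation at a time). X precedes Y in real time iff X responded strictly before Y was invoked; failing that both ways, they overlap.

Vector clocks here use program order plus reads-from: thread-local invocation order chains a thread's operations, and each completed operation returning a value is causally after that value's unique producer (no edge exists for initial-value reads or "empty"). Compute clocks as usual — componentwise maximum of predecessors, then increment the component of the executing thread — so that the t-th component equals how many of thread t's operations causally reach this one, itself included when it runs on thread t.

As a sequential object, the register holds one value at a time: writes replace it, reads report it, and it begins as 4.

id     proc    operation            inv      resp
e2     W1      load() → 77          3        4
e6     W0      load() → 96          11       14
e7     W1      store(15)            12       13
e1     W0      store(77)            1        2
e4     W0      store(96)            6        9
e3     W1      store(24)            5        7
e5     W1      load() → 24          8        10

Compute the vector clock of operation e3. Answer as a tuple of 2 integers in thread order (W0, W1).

invoked at 1, e1 has no predecessors; its own W0 bump gives (1, 0)
e2 (invocation 3): componentwise max over VC(e1)=(1, 0), +1 at W1, giving (1, 1)
e4 (invocation 6): componentwise max over VC(e1)=(1, 0), +1 at W0, giving (2, 0)
e3 (invocation 5): componentwise max over VC(e2)=(1, 1), +1 at W1, giving (1, 2)
e6 (invocation 11): componentwise max over VC(e4)=(2, 0), +1 at W0, giving (3, 0)
e5 (invocation 8): componentwise max over VC(e3)=(1, 2), +1 at W1, giving (1, 3)
e7 (invocation 12): componentwise max over VC(e5)=(1, 3), +1 at W1, giving (1, 4)
target: VC(e3) = (1, 2)

(1, 2)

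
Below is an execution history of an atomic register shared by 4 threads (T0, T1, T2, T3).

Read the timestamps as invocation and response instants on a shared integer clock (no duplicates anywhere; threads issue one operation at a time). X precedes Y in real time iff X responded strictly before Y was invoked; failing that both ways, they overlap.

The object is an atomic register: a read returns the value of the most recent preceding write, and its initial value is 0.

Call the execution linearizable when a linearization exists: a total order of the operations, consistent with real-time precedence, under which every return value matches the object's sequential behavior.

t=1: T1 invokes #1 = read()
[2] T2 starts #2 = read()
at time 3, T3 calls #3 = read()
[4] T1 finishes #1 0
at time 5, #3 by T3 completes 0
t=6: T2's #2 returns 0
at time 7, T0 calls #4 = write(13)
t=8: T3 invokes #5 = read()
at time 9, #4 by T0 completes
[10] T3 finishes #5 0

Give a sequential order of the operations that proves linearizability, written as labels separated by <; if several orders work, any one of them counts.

#1 < #2 < #3 < #5 < #4

after step 1 (#1 read() → 0): value 0
after step 2 (#2 read() → 0): value 0
after step 3 (#3 read() → 0): value 0
after step 4 (#5 read() → 0): value 0
after step 5 (#4 write(13)): value 13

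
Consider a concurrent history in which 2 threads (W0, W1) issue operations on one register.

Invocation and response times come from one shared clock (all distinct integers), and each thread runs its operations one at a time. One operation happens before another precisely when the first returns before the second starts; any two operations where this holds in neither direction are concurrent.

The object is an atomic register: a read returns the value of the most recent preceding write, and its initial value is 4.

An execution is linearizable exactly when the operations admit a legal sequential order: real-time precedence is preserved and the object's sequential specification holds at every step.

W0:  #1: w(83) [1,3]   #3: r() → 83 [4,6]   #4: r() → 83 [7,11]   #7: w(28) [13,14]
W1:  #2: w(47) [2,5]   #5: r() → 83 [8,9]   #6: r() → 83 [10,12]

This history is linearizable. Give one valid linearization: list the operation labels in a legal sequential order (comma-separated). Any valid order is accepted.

step 1: #2 w(47) — value 47
step 2: #1 w(83) — value 83
step 3: #3 r() → 83 — value 83
step 4: #4 r() → 83 — value 83
step 5: #5 r() → 83 — value 83
step 6: #6 r() → 83 — value 83
step 7: #7 w(28) — value 28

#2, #1, #3, #4, #5, #6, #7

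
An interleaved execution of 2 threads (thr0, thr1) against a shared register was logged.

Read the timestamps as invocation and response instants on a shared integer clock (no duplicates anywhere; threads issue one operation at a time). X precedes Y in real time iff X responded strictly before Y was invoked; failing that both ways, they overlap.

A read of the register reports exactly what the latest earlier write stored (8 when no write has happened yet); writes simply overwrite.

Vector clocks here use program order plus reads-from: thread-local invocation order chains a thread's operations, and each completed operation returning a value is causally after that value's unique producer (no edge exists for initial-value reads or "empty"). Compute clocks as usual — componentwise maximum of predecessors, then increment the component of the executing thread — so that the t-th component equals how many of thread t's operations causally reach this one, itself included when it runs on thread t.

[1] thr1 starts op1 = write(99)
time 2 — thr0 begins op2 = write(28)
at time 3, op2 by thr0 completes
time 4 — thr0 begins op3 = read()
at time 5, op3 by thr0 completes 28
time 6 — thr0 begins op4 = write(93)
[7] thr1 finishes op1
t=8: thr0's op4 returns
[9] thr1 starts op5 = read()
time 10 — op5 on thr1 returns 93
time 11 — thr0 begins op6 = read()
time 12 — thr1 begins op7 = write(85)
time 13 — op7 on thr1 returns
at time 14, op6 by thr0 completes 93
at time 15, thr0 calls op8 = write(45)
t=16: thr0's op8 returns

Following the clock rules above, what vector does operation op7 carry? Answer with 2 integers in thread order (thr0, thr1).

root op op1, invoked 1: fresh clock plus thr1's own tick → (0, 1)
root op op2, invoked 2: fresh clock plus thr0's own tick → (1, 0)
invoked at 4, op3 merges VC(op2)=(1, 0) and bumps thr0's slot → (2, 0)
invoked at 6, op4 merges VC(op3)=(2, 0) and bumps thr0's slot → (3, 0)
invoked at 11, op6 merges VC(op4)=(3, 0) and bumps thr0's slot → (4, 0)
invoked at 9, op5 merges VC(op1)=(0, 1), VC(op4)=(3, 0) and bumps thr1's slot → (3, 2)
invoked at 15, op8 merges VC(op6)=(4, 0) and bumps thr0's slot → (5, 0)
invoked at 12, op7 merges VC(op5)=(3, 2) and bumps thr1's slot → (3, 3)
target: VC(op7) = (3, 3)

(3, 3)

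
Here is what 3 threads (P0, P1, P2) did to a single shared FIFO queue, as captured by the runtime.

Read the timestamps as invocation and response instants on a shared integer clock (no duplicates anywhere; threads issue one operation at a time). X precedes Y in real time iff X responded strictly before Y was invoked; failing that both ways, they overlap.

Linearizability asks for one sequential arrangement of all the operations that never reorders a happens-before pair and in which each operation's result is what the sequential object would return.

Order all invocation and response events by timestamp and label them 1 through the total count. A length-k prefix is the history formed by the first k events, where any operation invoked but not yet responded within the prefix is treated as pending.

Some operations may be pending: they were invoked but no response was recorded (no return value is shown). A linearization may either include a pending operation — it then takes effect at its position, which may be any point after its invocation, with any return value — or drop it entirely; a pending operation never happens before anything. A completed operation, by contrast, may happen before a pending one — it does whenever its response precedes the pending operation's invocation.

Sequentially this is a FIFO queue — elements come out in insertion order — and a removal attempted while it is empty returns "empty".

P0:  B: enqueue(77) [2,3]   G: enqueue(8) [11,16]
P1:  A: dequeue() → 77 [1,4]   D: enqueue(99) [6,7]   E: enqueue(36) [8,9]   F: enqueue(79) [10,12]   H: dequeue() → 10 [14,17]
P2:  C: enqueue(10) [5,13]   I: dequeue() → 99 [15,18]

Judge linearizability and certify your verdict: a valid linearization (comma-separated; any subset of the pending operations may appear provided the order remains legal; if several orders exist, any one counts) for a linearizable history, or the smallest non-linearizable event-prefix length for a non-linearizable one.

step 1: B enqueue(77) — queue <77>
step 2: A dequeue() → 77 — queue <>
step 3: C enqueue(10) — queue <10>
step 4: D enqueue(99) — queue <10,99>
step 5: E enqueue(36) — queue <10,99,36>
step 6: F enqueue(79) — queue <10,99,36,79>
step 7: G enqueue(8) — queue <10,99,36,79,8>
step 8: H dequeue() → 10 — queue <99,36,79,8>
step 9: I dequeue() → 99 — queue <36,79,8>

linearizable — witness: B, A, C, D, E, F, G, H, I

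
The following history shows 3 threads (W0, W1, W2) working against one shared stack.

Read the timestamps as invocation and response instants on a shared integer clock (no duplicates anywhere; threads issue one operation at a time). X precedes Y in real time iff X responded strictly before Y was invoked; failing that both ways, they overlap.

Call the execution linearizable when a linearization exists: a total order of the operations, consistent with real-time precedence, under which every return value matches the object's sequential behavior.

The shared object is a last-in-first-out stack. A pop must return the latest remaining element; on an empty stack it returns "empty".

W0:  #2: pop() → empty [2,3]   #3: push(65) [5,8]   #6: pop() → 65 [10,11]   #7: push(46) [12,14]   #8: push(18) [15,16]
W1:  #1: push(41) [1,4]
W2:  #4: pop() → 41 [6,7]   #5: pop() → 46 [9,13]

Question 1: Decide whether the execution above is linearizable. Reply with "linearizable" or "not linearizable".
linearizable

witness order: #2, #1, #4, #3, #6, #7, #5, #8
1. #2 pop() → empty, leaving stack <>
2. #1 push(41), leaving stack <41>
3. #4 pop() → 41, leaving stack <>
4. #3 push(65), leaving stack <65>
5. #6 pop() → 65, leaving stack <>
6. #7 push(46), leaving stack <46>
7. #5 pop() → 46, leaving stack <>
8. #8 push(18), leaving stack <18>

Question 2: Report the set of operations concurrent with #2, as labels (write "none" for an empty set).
Answer: #1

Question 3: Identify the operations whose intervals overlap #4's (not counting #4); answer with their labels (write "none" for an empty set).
Answer: #3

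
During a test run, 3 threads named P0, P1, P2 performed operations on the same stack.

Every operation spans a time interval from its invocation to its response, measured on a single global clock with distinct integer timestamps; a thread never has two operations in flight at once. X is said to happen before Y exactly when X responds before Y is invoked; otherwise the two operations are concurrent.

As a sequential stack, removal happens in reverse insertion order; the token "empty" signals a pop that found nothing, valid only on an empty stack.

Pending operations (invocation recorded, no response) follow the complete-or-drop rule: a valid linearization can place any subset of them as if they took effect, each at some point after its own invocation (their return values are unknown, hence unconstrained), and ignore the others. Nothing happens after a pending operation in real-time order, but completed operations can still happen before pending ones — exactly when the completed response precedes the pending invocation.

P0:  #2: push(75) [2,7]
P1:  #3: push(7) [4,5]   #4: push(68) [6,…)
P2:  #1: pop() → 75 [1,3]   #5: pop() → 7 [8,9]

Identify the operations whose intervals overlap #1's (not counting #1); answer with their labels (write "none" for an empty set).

overlap test against #1 [1,3]: concurrent iff the interval meets 1..3
#2 [2,7]: concurrent
#3 [4,5]: after
#4 [6,…): after
#5 [8,9]: after

#2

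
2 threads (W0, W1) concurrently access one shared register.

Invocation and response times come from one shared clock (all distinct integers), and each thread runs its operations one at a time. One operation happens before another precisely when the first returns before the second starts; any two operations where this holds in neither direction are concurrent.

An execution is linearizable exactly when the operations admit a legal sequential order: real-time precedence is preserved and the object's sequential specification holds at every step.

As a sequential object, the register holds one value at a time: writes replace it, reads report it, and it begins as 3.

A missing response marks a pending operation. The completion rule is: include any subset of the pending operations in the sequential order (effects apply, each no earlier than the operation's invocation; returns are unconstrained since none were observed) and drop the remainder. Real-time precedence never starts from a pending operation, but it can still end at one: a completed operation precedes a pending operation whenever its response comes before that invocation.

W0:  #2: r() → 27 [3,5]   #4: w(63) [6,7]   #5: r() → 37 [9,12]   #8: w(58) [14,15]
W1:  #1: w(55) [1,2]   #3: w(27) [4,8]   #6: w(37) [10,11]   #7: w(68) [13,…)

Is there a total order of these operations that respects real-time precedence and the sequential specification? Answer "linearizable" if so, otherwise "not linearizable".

a witness: #1, #3, #2, #4, #6, #5, #7, #8
1. #1 w(55), leaving value 55
2. #3 w(27), leaving value 27
3. #2 r() → 27, leaving value 27
4. #4 w(63), leaving value 63
5. #6 w(37), leaving value 37
6. #5 r() → 37, leaving value 37
7. #7 w(68) (pending, included), leaving value 68
8. #8 w(58), leaving value 58

linearizable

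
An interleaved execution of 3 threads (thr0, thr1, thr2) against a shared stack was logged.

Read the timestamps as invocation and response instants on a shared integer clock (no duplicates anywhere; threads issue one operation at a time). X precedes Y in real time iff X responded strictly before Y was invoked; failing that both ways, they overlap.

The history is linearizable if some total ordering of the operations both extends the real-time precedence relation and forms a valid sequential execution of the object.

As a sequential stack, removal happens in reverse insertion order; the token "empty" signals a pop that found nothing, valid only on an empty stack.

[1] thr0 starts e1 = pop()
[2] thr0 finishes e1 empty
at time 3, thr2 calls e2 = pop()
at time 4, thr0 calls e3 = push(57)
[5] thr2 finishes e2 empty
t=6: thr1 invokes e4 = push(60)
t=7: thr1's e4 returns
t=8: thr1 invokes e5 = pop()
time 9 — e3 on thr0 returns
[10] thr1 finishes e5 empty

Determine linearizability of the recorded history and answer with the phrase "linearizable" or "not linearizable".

not linearizable

cut after 9 events: linearizable; cut after 10 events (e5 responds, time 10): not linearizable
every one of the 4 real-time-consistent orders over 5 completed stack ops fails the sequential spec
for example e1, e2, e3, e4, e5 fails at step 5: e5 pop() → empty is not legal there
for example e1, e2, e4, e3, e5 fails at step 5: e5 pop() → empty is not legal there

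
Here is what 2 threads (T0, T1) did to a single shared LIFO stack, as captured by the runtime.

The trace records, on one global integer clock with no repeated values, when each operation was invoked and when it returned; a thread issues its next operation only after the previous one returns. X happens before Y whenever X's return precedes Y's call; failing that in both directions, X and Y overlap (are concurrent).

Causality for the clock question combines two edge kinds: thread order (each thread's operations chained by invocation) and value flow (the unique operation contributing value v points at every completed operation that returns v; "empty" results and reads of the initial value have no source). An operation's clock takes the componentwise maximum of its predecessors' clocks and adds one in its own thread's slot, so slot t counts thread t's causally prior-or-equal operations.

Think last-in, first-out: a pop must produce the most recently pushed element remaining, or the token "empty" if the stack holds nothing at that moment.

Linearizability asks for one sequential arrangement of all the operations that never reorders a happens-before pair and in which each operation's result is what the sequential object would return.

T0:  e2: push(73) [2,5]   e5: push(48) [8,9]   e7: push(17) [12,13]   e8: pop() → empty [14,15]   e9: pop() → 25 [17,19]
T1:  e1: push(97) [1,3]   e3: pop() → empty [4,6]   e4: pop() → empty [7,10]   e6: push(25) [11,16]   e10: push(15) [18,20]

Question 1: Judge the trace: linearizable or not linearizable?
events 1..5 are fine; event 6 — the response of e3 at time 6 — makes the prefix non-linearizable
the 3 completed operations admit 3 real-time orders; each fails the LIFO stack replay
sample order e1, e2, e3 stalls at step 3 — e3 pop() → empty has no legal effect
sample order e1, e3, e2 stalls at step 2 — e3 pop() → empty has no legal effect

not linearizable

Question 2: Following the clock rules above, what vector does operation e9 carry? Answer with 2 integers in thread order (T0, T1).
root op e1, invoked 1: fresh clock plus T1's own tick → (0, 1)
root op e2, invoked 2: fresh clock plus T0's own tick → (1, 0)
e3, invoked 4, takes VC(e1)=(0, 1) under max, adds 1 for T1 → (0, 2)
e5, invoked 8, takes VC(e2)=(1, 0) under max, adds 1 for T0 → (2, 0)
e4, invoked 7, takes VC(e3)=(0, 2) under max, adds 1 for T1 → (0, 3)
e7, invoked 12, takes VC(e5)=(2, 0) under max, adds 1 for T0 → (3, 0)
e6, invoked 11, takes VC(e4)=(0, 3) under max, adds 1 for T1 → (0, 4)
e8, invoked 14, takes VC(e7)=(3, 0) under max, adds 1 for T0 → (4, 0)
e10, invoked 18, takes VC(e6)=(0, 4) under max, adds 1 for T1 → (0, 5)
e9, invoked 17, takes VC(e6)=(0, 4), VC(e8)=(4, 0) under max, adds 1 for T0 → (5, 4)
target: VC(e9) = (5, 4)

(5, 4)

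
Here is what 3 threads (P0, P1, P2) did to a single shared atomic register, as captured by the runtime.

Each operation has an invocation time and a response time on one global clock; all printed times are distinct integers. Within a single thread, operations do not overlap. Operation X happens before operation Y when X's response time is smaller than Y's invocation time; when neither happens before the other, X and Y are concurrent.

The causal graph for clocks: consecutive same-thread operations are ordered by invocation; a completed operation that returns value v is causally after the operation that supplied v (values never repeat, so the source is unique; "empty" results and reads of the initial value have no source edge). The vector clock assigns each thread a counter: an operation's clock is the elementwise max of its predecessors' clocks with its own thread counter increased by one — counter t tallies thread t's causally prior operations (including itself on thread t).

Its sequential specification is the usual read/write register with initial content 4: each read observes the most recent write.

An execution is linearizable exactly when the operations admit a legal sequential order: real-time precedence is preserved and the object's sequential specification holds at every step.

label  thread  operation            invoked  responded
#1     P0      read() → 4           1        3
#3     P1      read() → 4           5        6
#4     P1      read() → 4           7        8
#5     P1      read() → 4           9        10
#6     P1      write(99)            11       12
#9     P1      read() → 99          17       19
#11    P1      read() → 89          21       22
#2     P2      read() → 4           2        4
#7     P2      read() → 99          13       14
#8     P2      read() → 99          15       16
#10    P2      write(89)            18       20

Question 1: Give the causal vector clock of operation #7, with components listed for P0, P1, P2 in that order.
Answer: (0, 4, 2)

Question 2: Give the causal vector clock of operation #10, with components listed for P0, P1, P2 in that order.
Answer: (0, 4, 4)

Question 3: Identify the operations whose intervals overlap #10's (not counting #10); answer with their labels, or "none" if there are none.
Answer: #9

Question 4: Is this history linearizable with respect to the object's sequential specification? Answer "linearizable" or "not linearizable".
a witness: #1, #2, #3, #4, #5, #6, #7, #8, #9, #10, #11
1. #1 read() → 4, leaving value 4
2. #2 read() → 4, leaving value 4
3. #3 read() → 4, leaving value 4
4. #4 read() → 4, leaving value 4
5. #5 read() → 4, leaving value 4
6. #6 write(99), leaving value 99
7. #7 read() → 99, leaving value 99
8. #8 read() → 99, leaving value 99
9. #9 read() → 99, leaving value 99
10. #10 write(89), leaving value 89
11. #11 read() → 89, leaving value 89

linearizable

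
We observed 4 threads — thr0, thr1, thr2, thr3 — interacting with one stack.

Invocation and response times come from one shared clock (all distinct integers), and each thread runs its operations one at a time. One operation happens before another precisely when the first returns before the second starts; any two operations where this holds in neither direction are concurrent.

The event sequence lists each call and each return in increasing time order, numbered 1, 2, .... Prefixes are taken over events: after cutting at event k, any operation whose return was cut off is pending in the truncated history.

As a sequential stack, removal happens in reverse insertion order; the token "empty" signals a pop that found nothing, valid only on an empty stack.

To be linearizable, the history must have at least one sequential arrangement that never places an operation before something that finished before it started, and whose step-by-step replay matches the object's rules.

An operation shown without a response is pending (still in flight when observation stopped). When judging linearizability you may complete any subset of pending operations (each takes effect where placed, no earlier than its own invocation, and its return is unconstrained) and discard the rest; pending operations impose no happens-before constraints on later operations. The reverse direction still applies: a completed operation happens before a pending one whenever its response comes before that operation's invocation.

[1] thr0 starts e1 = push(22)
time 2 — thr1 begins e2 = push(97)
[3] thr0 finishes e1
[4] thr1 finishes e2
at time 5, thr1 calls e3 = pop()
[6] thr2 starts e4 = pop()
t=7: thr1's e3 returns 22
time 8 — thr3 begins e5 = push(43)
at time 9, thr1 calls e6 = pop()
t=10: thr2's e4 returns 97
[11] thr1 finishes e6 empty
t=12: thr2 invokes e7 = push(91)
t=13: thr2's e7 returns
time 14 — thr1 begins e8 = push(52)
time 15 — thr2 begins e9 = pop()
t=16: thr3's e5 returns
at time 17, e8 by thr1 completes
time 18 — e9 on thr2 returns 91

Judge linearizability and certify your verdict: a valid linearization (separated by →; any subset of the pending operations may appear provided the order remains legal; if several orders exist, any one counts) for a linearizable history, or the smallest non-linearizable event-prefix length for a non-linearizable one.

linearizable — witness: e1 → e2 → e4 → e3 → e6 → e5 → e7 → e9 → e8

after step 1 (e1 push(22)): stack <22>
after step 2 (e2 push(97)): stack <22,97>
after step 3 (e4 pop() → 97): stack <22>
after step 4 (e3 pop() → 22): stack <>
after step 5 (e6 pop() → empty): stack <>
after step 6 (e5 push(43)): stack <43>
after step 7 (e7 push(91)): stack <43,91>
after step 8 (e9 pop() → 91): stack <43>
after step 9 (e8 push(52)): stack <43,52>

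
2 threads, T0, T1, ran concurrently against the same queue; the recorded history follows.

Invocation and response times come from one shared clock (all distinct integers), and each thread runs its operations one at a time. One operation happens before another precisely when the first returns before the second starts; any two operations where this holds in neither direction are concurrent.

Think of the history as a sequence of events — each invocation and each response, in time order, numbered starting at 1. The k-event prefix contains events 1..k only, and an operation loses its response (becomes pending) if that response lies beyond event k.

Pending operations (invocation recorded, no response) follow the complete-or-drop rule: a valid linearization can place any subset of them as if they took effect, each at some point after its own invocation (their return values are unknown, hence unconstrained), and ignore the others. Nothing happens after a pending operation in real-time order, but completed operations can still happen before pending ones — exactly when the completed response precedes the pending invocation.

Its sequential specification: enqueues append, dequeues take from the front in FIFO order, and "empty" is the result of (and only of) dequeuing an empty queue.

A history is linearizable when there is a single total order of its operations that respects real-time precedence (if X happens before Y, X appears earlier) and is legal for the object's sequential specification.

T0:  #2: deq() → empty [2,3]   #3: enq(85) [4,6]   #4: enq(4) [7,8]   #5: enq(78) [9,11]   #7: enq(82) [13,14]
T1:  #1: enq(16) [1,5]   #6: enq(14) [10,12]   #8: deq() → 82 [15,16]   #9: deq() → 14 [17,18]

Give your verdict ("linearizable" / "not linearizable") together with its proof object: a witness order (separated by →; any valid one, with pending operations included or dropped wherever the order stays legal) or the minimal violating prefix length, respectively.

not linearizable — minimal violating prefix: 16 events

cut after 15 events: linearizable; cut after 16 events (#8 responds, time 16): not linearizable
all 6 real-time-respecting orders fail — 8 completed queue operations, no legal replay
one such order, #1, #2, #3, #4, #5, #6, #7, #8, breaks at step 2 where #2 deq() → empty is illegal
one such order, #1, #2, #3, #4, #6, #5, #7, #8, breaks at step 2 where #2 deq() → empty is illegal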